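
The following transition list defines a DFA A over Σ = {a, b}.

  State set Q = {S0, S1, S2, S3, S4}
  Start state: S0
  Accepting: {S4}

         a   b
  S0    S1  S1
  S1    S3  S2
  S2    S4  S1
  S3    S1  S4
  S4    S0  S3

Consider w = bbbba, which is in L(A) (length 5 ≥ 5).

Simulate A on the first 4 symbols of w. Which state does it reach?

S2

Run of A on the first 4 characters of w = b b b b:
  step 0: S0  (start)
  step 1: S1  (read b: S0→S1)
  step 2: S2  (read b: S1→S2)
  step 3: S1  (read b: S2→S1)
  step 4: S2  (read b: S1→S2)

After reading 4 characters, A is in state S2.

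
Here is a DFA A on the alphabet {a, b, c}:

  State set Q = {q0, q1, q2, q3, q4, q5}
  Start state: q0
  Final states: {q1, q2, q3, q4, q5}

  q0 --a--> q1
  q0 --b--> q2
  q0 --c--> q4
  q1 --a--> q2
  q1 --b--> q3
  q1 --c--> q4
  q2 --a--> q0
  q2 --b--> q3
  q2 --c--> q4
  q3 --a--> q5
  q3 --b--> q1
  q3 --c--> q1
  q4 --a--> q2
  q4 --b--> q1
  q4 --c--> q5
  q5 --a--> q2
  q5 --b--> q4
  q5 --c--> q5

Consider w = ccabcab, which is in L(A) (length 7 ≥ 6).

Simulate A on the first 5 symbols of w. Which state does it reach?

Run of A on the first 5 characters of w = c c a b c:
  step 0: q0  (start)
  step 1: q4  (read c: q0→q4)
  step 2: q5  (read c: q4→q5)
  step 3: q2  (read a: q5→q2)
  step 4: q3  (read b: q2→q3)
  step 5: q1  (read c: q3→q1)

After reading 5 characters, A is in state q1.

q1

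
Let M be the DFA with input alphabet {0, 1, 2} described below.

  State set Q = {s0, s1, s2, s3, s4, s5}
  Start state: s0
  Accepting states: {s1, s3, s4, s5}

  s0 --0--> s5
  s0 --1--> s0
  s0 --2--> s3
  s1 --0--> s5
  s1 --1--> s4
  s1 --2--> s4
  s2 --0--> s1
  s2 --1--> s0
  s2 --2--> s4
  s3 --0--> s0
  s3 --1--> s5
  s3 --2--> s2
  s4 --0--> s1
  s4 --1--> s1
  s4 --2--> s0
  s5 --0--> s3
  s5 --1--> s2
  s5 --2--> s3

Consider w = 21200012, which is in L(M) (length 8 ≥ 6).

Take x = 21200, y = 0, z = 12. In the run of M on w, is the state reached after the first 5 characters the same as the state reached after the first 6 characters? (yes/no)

State sequence: s0 -2-> s3 -1-> s5 -2-> s3 -0-> s0 -0-> s5 -0-> s3

After x (step 5): s5. After xy (step 6): s3.
They differ (s5 ≠ s3), so y is not a cycle from the state after x; this split is not the one the pumping-lemma construction produces, and pumping y need not keep the string in L(M).

no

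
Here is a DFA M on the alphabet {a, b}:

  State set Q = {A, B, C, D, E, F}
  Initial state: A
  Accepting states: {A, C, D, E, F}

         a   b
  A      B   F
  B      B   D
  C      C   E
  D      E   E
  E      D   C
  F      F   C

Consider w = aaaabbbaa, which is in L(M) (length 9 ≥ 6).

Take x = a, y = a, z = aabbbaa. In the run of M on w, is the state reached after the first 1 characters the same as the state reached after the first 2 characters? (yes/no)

State sequence: A -a-> B -a-> B

After x (step 1): B. After xy (step 2): B.
They match, so y = a drives M around a cycle from B back to itself; pumping y any number of times keeps M in B before reading z, and xyⁱz ∈ L(M) for every i ≥ 0.

yes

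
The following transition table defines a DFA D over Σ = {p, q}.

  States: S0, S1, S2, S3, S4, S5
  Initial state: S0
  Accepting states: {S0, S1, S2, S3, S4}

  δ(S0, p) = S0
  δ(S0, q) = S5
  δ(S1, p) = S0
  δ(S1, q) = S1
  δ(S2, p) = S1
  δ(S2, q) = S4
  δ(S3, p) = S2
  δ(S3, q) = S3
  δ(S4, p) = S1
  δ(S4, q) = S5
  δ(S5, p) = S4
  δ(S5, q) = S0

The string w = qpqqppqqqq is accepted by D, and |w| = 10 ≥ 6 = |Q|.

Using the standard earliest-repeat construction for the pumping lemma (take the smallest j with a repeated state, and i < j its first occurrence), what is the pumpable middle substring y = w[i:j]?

pq

Run of D on w = q p q q p p q q q q:
  step 0: S0  (start)
  step 1: S5  (read q: S0→S5)
  step 2: S4  (read p: S5→S4)
  step 3: S5  (read q: S4→S5)   ← first repeat (S5 seen earlier)
  step 4: S0  (read q: S5→S0)
  step 5: S0  (read p: S0→S0)
  step 6: S0  (read p: S0→S0)
  step 7: S5  (read q: S0→S5)
  step 8: S0  (read q: S5→S0)
  step 9: S5  (read q: S0→S5)
  step 10: S0  (read q: S5→S0)

So i = 1, j = 3, giving x = w[0:1] = q, y = w[1:3] = pq, z = w[3:10] = qppqqqq.
Check: |xy| = 3 ≤ 6 and |y| = 2 ≥ 1. Reading y takes D from S5 back to S5, so every xyⁱz is accepted.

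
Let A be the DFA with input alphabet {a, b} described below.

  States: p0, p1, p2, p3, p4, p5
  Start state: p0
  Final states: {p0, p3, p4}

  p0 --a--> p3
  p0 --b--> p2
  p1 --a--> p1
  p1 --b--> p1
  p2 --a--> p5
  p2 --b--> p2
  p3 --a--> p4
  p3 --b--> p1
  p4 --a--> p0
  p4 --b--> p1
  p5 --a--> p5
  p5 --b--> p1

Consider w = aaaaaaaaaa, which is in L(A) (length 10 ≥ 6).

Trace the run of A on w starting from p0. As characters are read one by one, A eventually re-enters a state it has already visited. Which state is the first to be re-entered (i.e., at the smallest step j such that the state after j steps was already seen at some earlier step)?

Run of A on w = a a a a a a a a a a:
  step 0: p0  (start)
  step 1: p3  (read a: p0→p3)
  step 2: p4  (read a: p3→p4)
  step 3: p0  (read a: p4→p0)   ← first repeat (p0 seen earlier)
  step 4: p3  (read a: p0→p3)
  step 5: p4  (read a: p3→p4)
  step 6: p0  (read a: p4→p0)
  step 7: p3  (read a: p0→p3)
  step 8: p4  (read a: p3→p4)
  step 9: p0  (read a: p4→p0)
  step 10: p3  (read a: p0→p3)

The earliest repeat is at step j = 3: A is in p0, which it already visited at step i = 0.
Since A has 6 states, any run of length ≥ 6 visits 6+1 states, so by pigeonhole some state repeats within the first 6 steps — that repeat gives the pumpable loop.

p0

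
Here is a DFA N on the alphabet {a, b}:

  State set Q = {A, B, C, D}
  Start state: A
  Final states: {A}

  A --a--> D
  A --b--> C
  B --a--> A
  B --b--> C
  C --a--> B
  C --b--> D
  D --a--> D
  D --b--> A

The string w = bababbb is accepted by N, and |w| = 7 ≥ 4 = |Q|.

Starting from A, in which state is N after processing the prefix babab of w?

Run of N on the first 5 characters of w = b a b a b:
  step 0: A  (start)
  step 1: C  (read b: A→C)
  step 2: B  (read a: C→B)
  step 3: C  (read b: B→C)
  step 4: B  (read a: C→B)
  step 5: C  (read b: B→C)

After reading 5 characters, N is in state C.

C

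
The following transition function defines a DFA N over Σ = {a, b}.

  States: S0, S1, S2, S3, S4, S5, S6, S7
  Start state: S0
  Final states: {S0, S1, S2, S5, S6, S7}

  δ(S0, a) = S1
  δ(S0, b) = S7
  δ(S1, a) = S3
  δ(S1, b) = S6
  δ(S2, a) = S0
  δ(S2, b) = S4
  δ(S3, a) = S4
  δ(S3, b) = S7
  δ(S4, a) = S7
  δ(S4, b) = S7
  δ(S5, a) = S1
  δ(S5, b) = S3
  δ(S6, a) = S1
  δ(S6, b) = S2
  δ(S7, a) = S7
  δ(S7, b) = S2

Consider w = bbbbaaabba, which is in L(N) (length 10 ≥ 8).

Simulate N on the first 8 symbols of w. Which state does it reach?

S2

State sequence: S0 -b-> S7 -b-> S2 -b-> S4 -b-> S7 -a-> S7 -a-> S7 -a-> S7 -b-> S2

After reading 8 characters, N is in state S2.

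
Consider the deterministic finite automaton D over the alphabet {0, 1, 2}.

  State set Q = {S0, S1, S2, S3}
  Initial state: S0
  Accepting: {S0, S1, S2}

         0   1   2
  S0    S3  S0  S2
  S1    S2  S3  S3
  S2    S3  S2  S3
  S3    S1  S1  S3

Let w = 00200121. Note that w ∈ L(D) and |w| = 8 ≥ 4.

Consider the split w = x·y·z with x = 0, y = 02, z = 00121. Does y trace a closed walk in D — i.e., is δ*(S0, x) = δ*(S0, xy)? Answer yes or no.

yes

Run of D on the first 3 characters of w = 0 0 2:
  step 0: S0  (start)
  step 1: S3  (read 0: S0→S3)
  step 2: S1  (read 0: S3→S1)
  step 3: S3  (read 2: S1→S3)

After x (step 1): S3. After xy (step 3): S3.
They match, so y = 02 drives D around a cycle from S3 back to itself; pumping y any number of times keeps D in S3 before reading z, and xyⁱz ∈ L(D) for every i ≥ 0.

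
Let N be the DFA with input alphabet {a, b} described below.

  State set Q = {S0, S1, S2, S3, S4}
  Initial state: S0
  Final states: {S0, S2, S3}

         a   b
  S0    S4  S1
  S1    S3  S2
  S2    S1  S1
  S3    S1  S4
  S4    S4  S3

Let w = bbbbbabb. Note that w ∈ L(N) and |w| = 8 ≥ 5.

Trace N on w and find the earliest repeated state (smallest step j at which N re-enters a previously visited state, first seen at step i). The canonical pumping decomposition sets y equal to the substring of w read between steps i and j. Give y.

Run of N on w = b b b b b a b b:
  step 0: S0  (start)
  step 1: S1  (read b: S0→S1)
  step 2: S2  (read b: S1→S2)
  step 3: S1  (read b: S2→S1)   ← first repeat (S1 seen earlier)
  step 4: S2  (read b: S1→S2)
  step 5: S1  (read b: S2→S1)
  step 6: S3  (read a: S1→S3)
  step 7: S4  (read b: S3→S4)
  step 8: S3  (read b: S4→S3)

So i = 1, j = 3, giving x = w[0:1] = b, y = w[1:3] = bb, z = w[3:8] = bbabb.
Check: |xy| = 3 ≤ 5 and |y| = 2 ≥ 1. Reading y takes N from S1 back to S1, so every xyⁱz is accepted.

bb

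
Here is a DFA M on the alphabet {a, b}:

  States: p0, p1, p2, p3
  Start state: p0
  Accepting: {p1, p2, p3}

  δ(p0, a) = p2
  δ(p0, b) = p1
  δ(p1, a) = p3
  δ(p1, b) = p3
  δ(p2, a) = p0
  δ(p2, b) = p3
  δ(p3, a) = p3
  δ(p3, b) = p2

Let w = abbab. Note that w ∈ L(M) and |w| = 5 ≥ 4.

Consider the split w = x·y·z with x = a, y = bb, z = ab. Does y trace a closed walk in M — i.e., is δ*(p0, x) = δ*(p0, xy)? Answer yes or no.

State sequence: p0 -a-> p2 -b-> p3 -b-> p2

After x (step 1): p2. After xy (step 3): p2.
They match, so y = bb drives M around a cycle from p2 back to itself; pumping y any number of times keeps M in p2 before reading z, and xyⁱz ∈ L(M) for every i ≥ 0.

yes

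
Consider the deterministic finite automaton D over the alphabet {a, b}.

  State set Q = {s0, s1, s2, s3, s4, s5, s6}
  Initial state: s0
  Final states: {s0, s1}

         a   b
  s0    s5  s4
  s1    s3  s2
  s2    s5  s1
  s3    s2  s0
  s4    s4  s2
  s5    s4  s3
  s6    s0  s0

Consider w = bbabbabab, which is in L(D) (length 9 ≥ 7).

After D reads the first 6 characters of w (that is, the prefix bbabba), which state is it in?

s5

Run of D on the first 6 characters of w = b b a b b a:
  step 0: s0  (start)
  step 1: s4  (read b: s0→s4)
  step 2: s2  (read b: s4→s2)
  step 3: s5  (read a: s2→s5)
  step 4: s3  (read b: s5→s3)
  step 5: s0  (read b: s3→s0)
  step 6: s5  (read a: s0→s5)

After reading 6 characters, D is in state s5.
(This kind of state-tracing is the core of the pumping-lemma construction: with 7 states, pigeonhole forces a repeat within the first 7 steps.)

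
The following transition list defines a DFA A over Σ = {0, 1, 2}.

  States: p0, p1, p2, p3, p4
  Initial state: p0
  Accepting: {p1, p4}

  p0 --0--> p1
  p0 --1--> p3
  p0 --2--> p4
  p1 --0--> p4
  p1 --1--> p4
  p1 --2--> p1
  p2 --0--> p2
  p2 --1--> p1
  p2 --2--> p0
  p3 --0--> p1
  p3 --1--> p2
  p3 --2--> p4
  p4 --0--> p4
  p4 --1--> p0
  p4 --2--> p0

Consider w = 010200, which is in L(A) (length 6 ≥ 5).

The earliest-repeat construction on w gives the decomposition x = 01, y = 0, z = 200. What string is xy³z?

01000200

xy^3z = 01·0·0·0·200 = 01000200.
Reading y = 0 takes A from p4 back to p4, so after x·y·y·y the machine is still in p4, and z then leads to the accepting state p4. Hence 01000200 ∈ L(A).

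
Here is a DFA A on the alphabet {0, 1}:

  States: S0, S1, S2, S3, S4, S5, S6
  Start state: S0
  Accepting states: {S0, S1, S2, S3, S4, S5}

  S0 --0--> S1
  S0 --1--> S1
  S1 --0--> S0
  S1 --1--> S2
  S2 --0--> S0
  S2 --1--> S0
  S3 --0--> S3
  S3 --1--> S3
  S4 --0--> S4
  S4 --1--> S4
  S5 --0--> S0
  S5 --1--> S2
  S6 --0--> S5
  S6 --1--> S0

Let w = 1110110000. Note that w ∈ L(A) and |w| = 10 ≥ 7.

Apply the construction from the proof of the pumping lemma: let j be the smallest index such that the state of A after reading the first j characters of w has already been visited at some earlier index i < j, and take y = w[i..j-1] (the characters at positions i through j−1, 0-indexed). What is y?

111

State sequence: S0 -1-> S1 -1-> S2 -1-> S0 -0-> S1 -1-> S2 -1-> S0 -0-> S1 -0-> S0 -0-> S1 -0-> S0
First repeat at step 3: S0 was already visited.

So i = 0, j = 3, giving x = w[0:0] = ε, y = w[0:3] = 111, z = w[3:10] = 0110000.
Check: |xy| = 3 ≤ 7 and |y| = 3 ≥ 1. Reading y takes A from S0 back to S0, so every xyⁱz is accepted.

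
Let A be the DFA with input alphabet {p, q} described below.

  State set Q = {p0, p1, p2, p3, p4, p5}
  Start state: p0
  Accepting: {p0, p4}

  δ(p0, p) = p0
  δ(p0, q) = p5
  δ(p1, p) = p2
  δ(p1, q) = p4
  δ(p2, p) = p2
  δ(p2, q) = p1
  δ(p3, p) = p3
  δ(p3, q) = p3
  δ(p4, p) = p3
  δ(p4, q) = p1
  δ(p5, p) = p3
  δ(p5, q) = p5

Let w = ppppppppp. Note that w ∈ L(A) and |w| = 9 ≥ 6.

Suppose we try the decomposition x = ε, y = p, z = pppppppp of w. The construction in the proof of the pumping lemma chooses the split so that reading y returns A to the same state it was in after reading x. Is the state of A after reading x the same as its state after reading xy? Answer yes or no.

yes

Run of A on the first 1 characters of w = p:
  step 0: p0  (start)
  step 1: p0  (read p: p0→p0)

After x (step 0): p0. After xy (step 1): p0.
They match, so y = p drives A around a cycle from p0 back to itself; pumping y any number of times keeps A in p0 before reading z, and xyⁱz ∈ L(A) for every i ≥ 0.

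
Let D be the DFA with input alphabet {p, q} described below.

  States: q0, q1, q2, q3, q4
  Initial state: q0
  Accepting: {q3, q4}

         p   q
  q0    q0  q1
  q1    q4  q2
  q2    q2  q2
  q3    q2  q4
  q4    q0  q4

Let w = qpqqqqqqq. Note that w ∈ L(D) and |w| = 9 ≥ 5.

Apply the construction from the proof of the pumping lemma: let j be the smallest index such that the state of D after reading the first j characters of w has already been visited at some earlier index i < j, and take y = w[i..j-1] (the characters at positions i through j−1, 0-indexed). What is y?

State sequence: q0 -q-> q1 -p-> q4 -q-> q4 -q-> q4 -q-> q4 -q-> q4 -q-> q4 -q-> q4 -q-> q4
First repeat at step 3: q4 was already visited.

So i = 2, j = 3, giving x = w[0:2] = qp, y = w[2:3] = q, z = w[3:9] = qqqqqq.
Check: |xy| = 3 ≤ 5 and |y| = 1 ≥ 1. Reading y takes D from q4 back to q4, so every xyⁱz is accepted.

q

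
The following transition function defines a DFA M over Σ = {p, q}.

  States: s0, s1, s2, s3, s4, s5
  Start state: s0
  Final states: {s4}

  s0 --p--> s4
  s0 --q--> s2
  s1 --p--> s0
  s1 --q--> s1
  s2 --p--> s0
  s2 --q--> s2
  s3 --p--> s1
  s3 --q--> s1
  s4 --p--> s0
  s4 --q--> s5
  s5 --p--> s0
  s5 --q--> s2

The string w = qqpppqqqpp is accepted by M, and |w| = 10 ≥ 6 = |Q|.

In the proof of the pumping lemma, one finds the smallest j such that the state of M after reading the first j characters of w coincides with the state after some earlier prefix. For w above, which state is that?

State sequence: s0 -q-> s2 -q-> s2 -p-> s0 -p-> s4 -p-> s0 -q-> s2 -q-> s2 -q-> s2 -p-> s0 -p-> s4
First repeat at step 2: s2 was already visited.

The earliest repeat is at step j = 2: M is in s2, which it already visited at step i = 1.
With |Q| = 6, pigeonhole forces a state repeat no later than step 6; the substring read between the first and second visits to that state can be pumped.

s2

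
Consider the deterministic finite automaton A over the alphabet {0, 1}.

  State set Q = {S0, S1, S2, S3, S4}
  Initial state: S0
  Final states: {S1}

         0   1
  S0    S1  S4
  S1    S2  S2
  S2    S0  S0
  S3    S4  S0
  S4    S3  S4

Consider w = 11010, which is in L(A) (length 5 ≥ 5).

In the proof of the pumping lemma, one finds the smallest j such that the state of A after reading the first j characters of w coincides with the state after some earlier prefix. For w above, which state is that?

S4

State sequence: S0 -1-> S4 -1-> S4 -0-> S3 -1-> S0 -0-> S1
First repeat at step 2: S4 was already visited.

The earliest repeat is at step j = 2: A is in S4, which it already visited at step i = 1.
Since A has 5 states, any run of length ≥ 5 visits 5+1 states, so by pigeonhole some state repeats within the first 5 steps — that repeat gives the pumpable loop.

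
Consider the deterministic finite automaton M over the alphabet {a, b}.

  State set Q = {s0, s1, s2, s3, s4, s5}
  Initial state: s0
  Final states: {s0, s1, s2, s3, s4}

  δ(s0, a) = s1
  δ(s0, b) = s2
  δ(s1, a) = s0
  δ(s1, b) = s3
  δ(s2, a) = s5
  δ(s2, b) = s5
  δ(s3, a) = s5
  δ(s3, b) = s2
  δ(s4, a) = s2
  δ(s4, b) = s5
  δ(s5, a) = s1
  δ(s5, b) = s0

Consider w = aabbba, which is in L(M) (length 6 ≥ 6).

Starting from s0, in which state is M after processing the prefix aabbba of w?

s1

State sequence: s0 -a-> s1 -a-> s0 -b-> s2 -b-> s5 -b-> s0 -a-> s1

After reading 6 characters, M is in state s1.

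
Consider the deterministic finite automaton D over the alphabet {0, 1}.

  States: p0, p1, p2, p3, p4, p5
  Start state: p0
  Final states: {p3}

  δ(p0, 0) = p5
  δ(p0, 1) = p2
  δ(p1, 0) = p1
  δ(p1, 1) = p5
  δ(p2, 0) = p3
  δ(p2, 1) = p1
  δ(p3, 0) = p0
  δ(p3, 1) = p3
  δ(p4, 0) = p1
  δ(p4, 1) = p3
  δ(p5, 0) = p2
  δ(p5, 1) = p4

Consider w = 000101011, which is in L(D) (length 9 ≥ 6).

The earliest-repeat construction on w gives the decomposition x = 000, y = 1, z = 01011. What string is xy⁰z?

00001011

xy⁰z = xz = 000·01011 = 00001011.
Reading y = 1 takes D from p3 back to p3, so after x the machine is still in p3, and z then leads to the accepting state p3. Hence 00001011 ∈ L(D).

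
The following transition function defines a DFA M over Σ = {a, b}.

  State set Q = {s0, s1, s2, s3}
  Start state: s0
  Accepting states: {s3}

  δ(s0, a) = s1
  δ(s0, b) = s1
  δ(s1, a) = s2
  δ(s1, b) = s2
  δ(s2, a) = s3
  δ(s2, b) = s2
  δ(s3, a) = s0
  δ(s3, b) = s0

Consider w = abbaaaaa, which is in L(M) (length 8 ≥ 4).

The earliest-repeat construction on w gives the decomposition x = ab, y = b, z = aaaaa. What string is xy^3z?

abbbbaaaaa

xy^3z = ab·b·b·b·aaaaa = abbbbaaaaa.
Reading y = b takes M from s2 back to s2, so after x·y·y·y the machine is still in s2, and z then leads to the accepting state s3. Hence abbbbaaaaa ∈ L(M).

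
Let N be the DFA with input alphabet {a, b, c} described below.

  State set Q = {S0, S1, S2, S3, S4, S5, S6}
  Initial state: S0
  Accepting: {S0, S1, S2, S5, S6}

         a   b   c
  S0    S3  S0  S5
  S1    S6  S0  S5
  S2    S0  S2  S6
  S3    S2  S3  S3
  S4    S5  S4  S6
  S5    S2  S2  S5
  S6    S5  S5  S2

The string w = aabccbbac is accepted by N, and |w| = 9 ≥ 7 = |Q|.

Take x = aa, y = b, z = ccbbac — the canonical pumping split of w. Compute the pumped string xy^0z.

aaccbbac

xy⁰z = xz = aa·ccbbac = aaccbbac.
Reading y = b takes N from S2 back to S2, so after x the machine is still in S2, and z then leads to the accepting state S5. Hence aaccbbac ∈ L(N).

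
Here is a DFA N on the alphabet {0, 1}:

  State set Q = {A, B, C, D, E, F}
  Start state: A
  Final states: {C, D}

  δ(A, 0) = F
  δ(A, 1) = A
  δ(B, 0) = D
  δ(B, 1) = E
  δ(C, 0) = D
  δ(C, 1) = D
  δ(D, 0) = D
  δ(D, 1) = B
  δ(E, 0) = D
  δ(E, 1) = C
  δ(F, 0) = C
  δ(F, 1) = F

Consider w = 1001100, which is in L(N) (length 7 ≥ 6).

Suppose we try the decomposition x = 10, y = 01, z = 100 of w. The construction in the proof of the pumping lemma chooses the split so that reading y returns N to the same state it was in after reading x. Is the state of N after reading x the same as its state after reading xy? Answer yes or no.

State sequence: A -1-> A -0-> F -0-> C -1-> D

After x (step 2): F. After xy (step 4): D.
They differ (F ≠ D), so y is not a cycle from the state after x; this split is not the one the pumping-lemma construction produces, and pumping y need not keep the string in L(N).

no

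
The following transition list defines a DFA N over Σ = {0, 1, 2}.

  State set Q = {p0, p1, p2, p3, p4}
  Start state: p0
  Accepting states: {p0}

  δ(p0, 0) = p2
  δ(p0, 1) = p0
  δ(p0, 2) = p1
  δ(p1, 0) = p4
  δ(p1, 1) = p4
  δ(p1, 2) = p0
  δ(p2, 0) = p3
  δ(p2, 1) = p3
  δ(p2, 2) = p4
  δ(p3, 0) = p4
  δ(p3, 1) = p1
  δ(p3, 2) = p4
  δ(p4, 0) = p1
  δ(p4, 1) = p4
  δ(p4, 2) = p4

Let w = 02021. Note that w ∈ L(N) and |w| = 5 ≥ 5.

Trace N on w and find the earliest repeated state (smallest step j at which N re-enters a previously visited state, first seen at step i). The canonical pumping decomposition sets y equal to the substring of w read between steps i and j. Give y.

Run of N on w = 0 2 0 2 1:
  step 0: p0  (start)
  step 1: p2  (read 0: p0→p2)
  step 2: p4  (read 2: p2→p4)
  step 3: p1  (read 0: p4→p1)
  step 4: p0  (read 2: p1→p0)   ← first repeat (p0 seen earlier)
  step 5: p0  (read 1: p0→p0)

So i = 0, j = 4, giving x = w[0:0] = ε, y = w[0:4] = 0202, z = w[4:5] = 1.
Check: |xy| = 4 ≤ 5 and |y| = 4 ≥ 1. Reading y takes N from p0 back to p0, so every xyⁱz is accepted.
Pumping length from the standard proof: p = 5 (the number of states). The repeated state found above gives |xy| = j ≤ 5 and |y| = j − i ≥ 1.

0202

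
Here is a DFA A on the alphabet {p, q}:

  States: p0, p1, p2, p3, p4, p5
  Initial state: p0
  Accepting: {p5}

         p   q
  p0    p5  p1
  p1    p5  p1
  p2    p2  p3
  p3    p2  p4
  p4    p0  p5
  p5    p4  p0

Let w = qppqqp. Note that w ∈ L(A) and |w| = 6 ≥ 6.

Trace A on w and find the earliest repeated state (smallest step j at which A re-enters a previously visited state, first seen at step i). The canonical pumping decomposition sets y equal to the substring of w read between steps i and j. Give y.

State sequence: p0 -q-> p1 -p-> p5 -p-> p4 -q-> p5 -q-> p0 -p-> p5
First repeat at step 4: p5 was already visited.

So i = 2, j = 4, giving x = w[0:2] = qp, y = w[2:4] = pq, z = w[4:6] = qp.
Check: |xy| = 4 ≤ 6 and |y| = 2 ≥ 1. Reading y takes A from p5 back to p5, so every xyⁱz is accepted.

pq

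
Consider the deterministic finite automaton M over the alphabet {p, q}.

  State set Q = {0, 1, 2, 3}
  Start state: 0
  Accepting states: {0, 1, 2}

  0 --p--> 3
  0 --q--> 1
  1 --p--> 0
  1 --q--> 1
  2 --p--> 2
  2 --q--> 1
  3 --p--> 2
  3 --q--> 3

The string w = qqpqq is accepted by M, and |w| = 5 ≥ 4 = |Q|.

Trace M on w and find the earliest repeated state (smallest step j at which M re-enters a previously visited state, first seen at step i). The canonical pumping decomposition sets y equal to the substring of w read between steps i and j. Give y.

State sequence: 0 -q-> 1 -q-> 1 -p-> 0 -q-> 1 -q-> 1
First repeat at step 2: 1 was already visited.

So i = 1, j = 2, giving x = w[0:1] = q, y = w[1:2] = q, z = w[2:5] = pqq.
Check: |xy| = 2 ≤ 4 and |y| = 1 ≥ 1. Reading y takes M from 1 back to 1, so every xyⁱz is accepted.

q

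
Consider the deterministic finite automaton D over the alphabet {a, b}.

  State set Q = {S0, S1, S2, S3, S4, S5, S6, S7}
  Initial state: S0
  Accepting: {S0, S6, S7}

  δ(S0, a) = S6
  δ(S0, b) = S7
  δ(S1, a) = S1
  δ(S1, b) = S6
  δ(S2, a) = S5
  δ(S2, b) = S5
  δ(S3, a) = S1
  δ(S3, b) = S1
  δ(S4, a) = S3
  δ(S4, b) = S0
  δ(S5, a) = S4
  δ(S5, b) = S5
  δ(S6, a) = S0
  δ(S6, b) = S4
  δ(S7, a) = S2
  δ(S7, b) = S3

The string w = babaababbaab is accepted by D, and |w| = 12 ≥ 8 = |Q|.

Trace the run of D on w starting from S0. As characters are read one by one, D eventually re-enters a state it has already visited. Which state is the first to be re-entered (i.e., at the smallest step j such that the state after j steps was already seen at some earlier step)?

State sequence: S0 -b-> S7 -a-> S2 -b-> S5 -a-> S4 -a-> S3 -b-> S1 -a-> S1 -b-> S6 -b-> S4 -a-> S3 -a-> S1 -b-> S6
First repeat at step 7: S1 was already visited.

The earliest repeat is at step j = 7: D is in S1, which it already visited at step i = 6.

S1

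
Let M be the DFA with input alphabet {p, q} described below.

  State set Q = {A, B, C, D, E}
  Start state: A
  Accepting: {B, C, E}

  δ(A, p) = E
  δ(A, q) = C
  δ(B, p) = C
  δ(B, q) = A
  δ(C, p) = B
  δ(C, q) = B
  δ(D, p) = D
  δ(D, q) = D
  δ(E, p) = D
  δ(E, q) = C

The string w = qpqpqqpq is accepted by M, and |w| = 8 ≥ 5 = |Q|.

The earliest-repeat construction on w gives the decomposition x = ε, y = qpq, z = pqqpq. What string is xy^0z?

pqqpq

xy⁰z = xz = ε·pqqpq = pqqpq.
Reading y = qpq takes M from A back to A, so after x the machine is still in A, and z then leads to the accepting state B. Hence pqqpq ∈ L(M).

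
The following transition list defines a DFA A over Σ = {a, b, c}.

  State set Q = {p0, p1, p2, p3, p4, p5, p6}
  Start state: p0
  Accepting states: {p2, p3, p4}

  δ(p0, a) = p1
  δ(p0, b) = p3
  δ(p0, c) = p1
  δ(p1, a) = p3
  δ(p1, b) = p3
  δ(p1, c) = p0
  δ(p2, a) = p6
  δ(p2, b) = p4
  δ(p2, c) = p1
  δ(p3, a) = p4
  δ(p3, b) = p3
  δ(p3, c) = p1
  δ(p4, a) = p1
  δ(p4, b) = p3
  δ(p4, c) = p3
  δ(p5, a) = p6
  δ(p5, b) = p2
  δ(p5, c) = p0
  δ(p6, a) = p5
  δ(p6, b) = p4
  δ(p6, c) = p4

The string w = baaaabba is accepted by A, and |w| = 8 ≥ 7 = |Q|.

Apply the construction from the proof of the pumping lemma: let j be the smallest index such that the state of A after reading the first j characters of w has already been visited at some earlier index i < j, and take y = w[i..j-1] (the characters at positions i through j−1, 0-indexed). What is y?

State sequence: p0 -b-> p3 -a-> p4 -a-> p1 -a-> p3 -a-> p4 -b-> p3 -b-> p3 -a-> p4
First repeat at step 4: p3 was already visited.

So i = 1, j = 4, giving x = w[0:1] = b, y = w[1:4] = aaa, z = w[4:8] = abba.
Check: |xy| = 4 ≤ 7 and |y| = 3 ≥ 1. Reading y takes A from p3 back to p3, so every xyⁱz is accepted.

aaa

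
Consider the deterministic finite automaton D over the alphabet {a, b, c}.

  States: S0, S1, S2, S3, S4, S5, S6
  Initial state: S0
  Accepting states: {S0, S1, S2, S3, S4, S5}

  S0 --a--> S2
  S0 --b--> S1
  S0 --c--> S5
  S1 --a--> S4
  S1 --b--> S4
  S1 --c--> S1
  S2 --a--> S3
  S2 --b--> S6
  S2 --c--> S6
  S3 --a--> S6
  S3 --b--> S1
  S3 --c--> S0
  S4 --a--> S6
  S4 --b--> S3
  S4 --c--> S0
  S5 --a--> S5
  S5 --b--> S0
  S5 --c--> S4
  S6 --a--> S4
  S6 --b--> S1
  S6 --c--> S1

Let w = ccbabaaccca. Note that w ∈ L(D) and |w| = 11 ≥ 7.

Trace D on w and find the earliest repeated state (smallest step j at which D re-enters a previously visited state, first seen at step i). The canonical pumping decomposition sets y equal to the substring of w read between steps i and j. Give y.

Run of D on w = c c b a b a a c c c a:
  step 0: S0  (start)
  step 1: S5  (read c: S0→S5)
  step 2: S4  (read c: S5→S4)
  step 3: S3  (read b: S4→S3)
  step 4: S6  (read a: S3→S6)
  step 5: S1  (read b: S6→S1)
  step 6: S4  (read a: S1→S4)   ← first repeat (S4 seen earlier)
  step 7: S6  (read a: S4→S6)
  step 8: S1  (read c: S6→S1)
  step 9: S1  (read c: S1→S1)
  step 10: S1  (read c: S1→S1)
  step 11: S4  (read a: S1→S4)

So i = 2, j = 6, giving x = w[0:2] = cc, y = w[2:6] = baba, z = w[6:11] = accca.
Check: |xy| = 6 ≤ 7 and |y| = 4 ≥ 1. Reading y takes D from S4 back to S4, so every xyⁱz is accepted.

baba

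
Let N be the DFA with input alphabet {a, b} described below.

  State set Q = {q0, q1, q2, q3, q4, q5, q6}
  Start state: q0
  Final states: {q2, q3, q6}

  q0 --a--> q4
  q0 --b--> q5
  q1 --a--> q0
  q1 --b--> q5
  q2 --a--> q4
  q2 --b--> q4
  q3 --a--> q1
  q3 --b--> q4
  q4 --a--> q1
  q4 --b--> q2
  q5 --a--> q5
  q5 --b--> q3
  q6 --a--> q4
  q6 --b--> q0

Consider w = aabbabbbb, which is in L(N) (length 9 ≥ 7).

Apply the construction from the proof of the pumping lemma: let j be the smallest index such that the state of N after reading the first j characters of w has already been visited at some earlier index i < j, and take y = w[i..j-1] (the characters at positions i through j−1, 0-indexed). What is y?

bba

State sequence: q0 -a-> q4 -a-> q1 -b-> q5 -b-> q3 -a-> q1 -b-> q5 -b-> q3 -b-> q4 -b-> q2
First repeat at step 5: q1 was already visited.

So i = 2, j = 5, giving x = w[0:2] = aa, y = w[2:5] = bba, z = w[5:9] = bbbb.
Check: |xy| = 5 ≤ 7 and |y| = 3 ≥ 1. Reading y takes N from q1 back to q1, so every xyⁱz is accepted.
With |Q| = 7, pigeonhole forces a state repeat no later than step 7; the substring read between the first and second visits to that state can be pumped.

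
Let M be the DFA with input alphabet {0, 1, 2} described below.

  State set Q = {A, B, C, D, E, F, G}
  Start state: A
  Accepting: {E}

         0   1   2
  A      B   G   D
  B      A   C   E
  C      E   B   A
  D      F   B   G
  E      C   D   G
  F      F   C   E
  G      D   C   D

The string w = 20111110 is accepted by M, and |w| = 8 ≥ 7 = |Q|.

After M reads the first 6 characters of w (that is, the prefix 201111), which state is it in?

State sequence: A -2-> D -0-> F -1-> C -1-> B -1-> C -1-> B

After reading 6 characters, M is in state B.
(This kind of state-tracing is the core of the pumping-lemma construction: with 7 states, pigeonhole forces a repeat within the first 7 steps.)

B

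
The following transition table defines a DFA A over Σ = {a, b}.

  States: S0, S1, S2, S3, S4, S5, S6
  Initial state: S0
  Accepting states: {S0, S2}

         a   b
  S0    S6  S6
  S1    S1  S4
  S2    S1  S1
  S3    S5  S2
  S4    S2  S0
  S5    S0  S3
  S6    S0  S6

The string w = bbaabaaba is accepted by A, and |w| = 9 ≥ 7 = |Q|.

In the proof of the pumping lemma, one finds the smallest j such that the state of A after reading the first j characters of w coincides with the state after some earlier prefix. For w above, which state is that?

S6

Run of A on w = b b a a b a a b a:
  step 0: S0  (start)
  step 1: S6  (read b: S0→S6)
  step 2: S6  (read b: S6→S6)   ← first repeat (S6 seen earlier)
  step 3: S0  (read a: S6→S0)
  step 4: S6  (read a: S0→S6)
  step 5: S6  (read b: S6→S6)
  step 6: S0  (read a: S6→S0)
  step 7: S6  (read a: S0→S6)
  step 8: S6  (read b: S6→S6)
  step 9: S0  (read a: S6→S0)

The earliest repeat is at step j = 2: A is in S6, which it already visited at step i = 1.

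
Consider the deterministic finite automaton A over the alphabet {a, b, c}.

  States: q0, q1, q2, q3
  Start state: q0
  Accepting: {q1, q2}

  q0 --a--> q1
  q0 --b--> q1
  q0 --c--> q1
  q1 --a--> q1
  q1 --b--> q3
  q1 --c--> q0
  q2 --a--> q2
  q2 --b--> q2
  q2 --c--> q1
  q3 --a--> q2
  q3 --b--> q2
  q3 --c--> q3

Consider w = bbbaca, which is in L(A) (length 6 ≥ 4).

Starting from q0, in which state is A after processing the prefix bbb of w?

State sequence: q0 -b-> q1 -b-> q3 -b-> q2

After reading 3 characters, A is in state q2.

q2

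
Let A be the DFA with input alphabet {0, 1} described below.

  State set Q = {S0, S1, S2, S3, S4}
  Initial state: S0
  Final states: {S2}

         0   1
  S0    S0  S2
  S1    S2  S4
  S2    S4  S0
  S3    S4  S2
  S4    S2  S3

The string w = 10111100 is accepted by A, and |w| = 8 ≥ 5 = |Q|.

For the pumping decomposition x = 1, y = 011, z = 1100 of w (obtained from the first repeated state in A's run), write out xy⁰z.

11100

xy⁰z = xz = 1·1100 = 11100.
Reading y = 011 takes A from S2 back to S2, so after x the machine is still in S2, and z then leads to the accepting state S2. Hence 11100 ∈ L(A).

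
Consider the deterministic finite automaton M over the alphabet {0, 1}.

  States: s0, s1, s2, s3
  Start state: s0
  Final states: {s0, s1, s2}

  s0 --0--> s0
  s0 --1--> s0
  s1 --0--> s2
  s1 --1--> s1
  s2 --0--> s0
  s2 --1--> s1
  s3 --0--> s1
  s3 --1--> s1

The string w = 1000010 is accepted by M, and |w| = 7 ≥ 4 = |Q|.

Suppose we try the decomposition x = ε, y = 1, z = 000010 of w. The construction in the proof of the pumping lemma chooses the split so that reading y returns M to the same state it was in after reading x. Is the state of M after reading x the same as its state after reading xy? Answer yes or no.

yes

Run of M on the first 1 characters of w = 1:
  step 0: s0  (start)
  step 1: s0  (read 1: s0→s0)

After x (step 0): s0. After xy (step 1): s0.
They match, so y = 1 drives M around a cycle from s0 back to itself; pumping y any number of times keeps M in s0 before reading z, and xyⁱz ∈ L(M) for every i ≥ 0.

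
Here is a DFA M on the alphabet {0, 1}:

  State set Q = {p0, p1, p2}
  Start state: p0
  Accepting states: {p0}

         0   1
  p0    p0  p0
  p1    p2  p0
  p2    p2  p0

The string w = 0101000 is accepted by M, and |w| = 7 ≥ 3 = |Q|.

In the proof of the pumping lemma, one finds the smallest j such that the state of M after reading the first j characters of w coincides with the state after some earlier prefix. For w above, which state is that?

p0

Run of M on w = 0 1 0 1 0 0 0:
  step 0: p0  (start)
  step 1: p0  (read 0: p0→p0)   ← first repeat (p0 seen earlier)
  step 2: p0  (read 1: p0→p0)
  step 3: p0  (read 0: p0→p0)
  step 4: p0  (read 1: p0→p0)
  step 5: p0  (read 0: p0→p0)
  step 6: p0  (read 0: p0→p0)
  step 7: p0  (read 0: p0→p0)

The earliest repeat is at step j = 1: M is in p0, which it already visited at step i = 0.
The DFA has 3 states, so the proof of the pumping lemma guarantees a repeated state among the first 3+1 visited; the segment between the two visits is the pumpable y.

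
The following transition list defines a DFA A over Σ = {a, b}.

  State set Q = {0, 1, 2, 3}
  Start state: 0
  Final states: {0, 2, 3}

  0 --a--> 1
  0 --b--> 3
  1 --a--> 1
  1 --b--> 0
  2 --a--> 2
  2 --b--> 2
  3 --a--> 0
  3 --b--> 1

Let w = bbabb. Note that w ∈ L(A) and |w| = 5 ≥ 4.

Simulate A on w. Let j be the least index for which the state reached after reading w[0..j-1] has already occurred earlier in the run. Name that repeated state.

1

Run of A on w = b b a b b:
  step 0: 0  (start)
  step 1: 3  (read b: 0→3)
  step 2: 1  (read b: 3→1)
  step 3: 1  (read a: 1→1)   ← first repeat (1 seen earlier)
  step 4: 0  (read b: 1→0)
  step 5: 3  (read b: 0→3)

The earliest repeat is at step j = 3: A is in 1, which it already visited at step i = 2.
With |Q| = 4, pigeonhole forces a state repeat no later than step 4; the substring read between the first and second visits to that state can be pumped.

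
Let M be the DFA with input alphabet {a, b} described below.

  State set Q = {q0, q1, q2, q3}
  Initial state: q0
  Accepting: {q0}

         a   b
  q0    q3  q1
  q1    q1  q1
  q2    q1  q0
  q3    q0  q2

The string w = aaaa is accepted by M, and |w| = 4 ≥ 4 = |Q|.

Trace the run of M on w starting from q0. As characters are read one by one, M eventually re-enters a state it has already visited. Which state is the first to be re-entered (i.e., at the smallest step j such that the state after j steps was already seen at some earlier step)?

State sequence: q0 -a-> q3 -a-> q0 -a-> q3 -a-> q0
First repeat at step 2: q0 was already visited.

The earliest repeat is at step j = 2: M is in q0, which it already visited at step i = 0.
Pumping length from the standard proof: p = 4 (the number of states). The repeated state found above gives |xy| = j ≤ 4 and |y| = j − i ≥ 1.

q0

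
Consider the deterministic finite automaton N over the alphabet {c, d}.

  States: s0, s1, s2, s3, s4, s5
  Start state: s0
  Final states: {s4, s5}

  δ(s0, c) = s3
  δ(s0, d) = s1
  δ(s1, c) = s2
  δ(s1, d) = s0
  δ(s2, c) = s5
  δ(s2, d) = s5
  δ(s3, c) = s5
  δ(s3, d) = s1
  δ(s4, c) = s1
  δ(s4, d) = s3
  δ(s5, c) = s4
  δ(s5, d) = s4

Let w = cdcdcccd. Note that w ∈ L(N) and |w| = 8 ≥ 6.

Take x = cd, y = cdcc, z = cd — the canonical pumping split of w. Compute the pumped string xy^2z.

xy^2z = cd·cdcc·cdcc·cd = cdcdcccdcccd.
Reading y = cdcc takes N from s1 back to s1, so after x·y·y the machine is still in s1, and z then leads to the accepting state s5. Hence cdcdcccdcccd ∈ L(N).

cdcdcccdcccd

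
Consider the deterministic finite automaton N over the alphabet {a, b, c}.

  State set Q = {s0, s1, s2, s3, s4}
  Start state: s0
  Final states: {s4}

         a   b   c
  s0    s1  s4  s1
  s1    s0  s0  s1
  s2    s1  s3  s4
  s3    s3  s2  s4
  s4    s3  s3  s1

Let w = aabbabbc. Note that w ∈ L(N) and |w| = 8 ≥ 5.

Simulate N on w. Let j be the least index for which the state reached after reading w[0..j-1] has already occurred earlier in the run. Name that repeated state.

State sequence: s0 -a-> s1 -a-> s0 -b-> s4 -b-> s3 -a-> s3 -b-> s2 -b-> s3 -c-> s4
First repeat at step 2: s0 was already visited.

The earliest repeat is at step j = 2: N is in s0, which it already visited at step i = 0.
Since N has 5 states, any run of length ≥ 5 visits 5+1 states, so by pigeonhole some state repeats within the first 5 steps — that repeat gives the pumpable loop.

s0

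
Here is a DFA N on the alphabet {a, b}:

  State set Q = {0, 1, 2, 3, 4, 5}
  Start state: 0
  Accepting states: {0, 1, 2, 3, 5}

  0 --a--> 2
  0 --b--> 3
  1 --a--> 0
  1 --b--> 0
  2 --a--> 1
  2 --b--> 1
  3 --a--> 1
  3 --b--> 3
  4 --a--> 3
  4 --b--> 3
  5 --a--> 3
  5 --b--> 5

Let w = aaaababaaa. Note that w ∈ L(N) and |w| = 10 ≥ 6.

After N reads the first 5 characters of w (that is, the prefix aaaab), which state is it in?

Run of N on the first 5 characters of w = a a a a b:
  step 0: 0  (start)
  step 1: 2  (read a: 0→2)
  step 2: 1  (read a: 2→1)
  step 3: 0  (read a: 1→0)
  step 4: 2  (read a: 0→2)
  step 5: 1  (read b: 2→1)

After reading 5 characters, N is in state 1.
(This kind of state-tracing is the core of the pumping-lemma construction: with 6 states, pigeonhole forces a repeat within the first 6 steps.)

1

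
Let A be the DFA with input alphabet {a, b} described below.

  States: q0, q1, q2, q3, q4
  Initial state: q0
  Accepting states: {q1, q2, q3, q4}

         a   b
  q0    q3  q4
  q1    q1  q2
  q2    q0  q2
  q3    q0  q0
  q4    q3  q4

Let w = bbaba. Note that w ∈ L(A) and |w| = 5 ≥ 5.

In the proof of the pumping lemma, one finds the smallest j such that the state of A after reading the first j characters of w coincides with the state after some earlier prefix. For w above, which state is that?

Run of A on w = b b a b a:
  step 0: q0  (start)
  step 1: q4  (read b: q0→q4)
  step 2: q4  (read b: q4→q4)   ← first repeat (q4 seen earlier)
  step 3: q3  (read a: q4→q3)
  step 4: q0  (read b: q3→q0)
  step 5: q3  (read a: q0→q3)

The earliest repeat is at step j = 2: A is in q4, which it already visited at step i = 1.
With |Q| = 5, pigeonhole forces a state repeat no later than step 5; the substring read between the first and second visits to that state can be pumped.

q4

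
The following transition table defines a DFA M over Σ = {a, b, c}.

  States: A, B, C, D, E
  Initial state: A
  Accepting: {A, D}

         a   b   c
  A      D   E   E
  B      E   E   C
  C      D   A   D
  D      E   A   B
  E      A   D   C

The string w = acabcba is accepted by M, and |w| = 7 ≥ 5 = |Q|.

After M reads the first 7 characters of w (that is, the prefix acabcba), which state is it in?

A

State sequence: A -a-> D -c-> B -a-> E -b-> D -c-> B -b-> E -a-> A

After reading 7 characters, M is in state A.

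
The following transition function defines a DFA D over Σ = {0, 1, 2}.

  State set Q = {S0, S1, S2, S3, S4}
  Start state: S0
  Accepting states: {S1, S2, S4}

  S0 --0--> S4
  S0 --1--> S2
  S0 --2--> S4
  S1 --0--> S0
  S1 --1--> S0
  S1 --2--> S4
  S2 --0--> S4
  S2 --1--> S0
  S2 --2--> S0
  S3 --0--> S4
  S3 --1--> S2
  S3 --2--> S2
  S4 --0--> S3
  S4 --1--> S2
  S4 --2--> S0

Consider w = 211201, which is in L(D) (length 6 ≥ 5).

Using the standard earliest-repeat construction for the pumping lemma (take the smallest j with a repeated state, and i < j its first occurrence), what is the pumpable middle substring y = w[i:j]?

State sequence: S0 -2-> S4 -1-> S2 -1-> S0 -2-> S4 -0-> S3 -1-> S2
First repeat at step 3: S0 was already visited.

So i = 0, j = 3, giving x = w[0:0] = ε, y = w[0:3] = 211, z = w[3:6] = 201.
Check: |xy| = 3 ≤ 5 and |y| = 3 ≥ 1. Reading y takes D from S0 back to S0, so every xyⁱz is accepted.
The DFA has 5 states, so the proof of the pumping lemma guarantees a repeated state among the first 5+1 visited; the segment between the two visits is the pumpable y.

211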